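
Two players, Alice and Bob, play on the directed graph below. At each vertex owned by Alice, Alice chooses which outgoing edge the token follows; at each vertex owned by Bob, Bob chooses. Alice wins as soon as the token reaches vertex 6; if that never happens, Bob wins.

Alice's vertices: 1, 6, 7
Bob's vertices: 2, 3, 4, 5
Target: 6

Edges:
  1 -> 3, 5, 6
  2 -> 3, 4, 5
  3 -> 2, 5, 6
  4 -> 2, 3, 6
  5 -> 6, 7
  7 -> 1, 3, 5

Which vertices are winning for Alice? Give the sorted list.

A0 = {6}
A1: add {1} — 1 (Alice) has 1→6.
A2: add {7} — 7 (Alice) has 7→1.
A3: add {5} — 5 (Bob): all of {6, 7} already in.
A4 = A3; e.g. 2 (Bob) can still go to 3. Fixed point.
Alice's winning region = {1, 5, 6, 7}.

1, 5, 6, 7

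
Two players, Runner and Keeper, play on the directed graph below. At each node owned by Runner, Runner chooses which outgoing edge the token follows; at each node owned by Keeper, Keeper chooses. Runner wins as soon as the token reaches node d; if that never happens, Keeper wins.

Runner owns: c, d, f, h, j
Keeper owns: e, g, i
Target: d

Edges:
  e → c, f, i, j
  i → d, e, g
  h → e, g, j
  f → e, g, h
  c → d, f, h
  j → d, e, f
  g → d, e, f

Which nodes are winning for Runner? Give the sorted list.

c, d, f, h, j

A0 = {d}
A1: add {c, j} — c (Runner) has c→d; j (Runner) has j→d.
A2: add {h} — h (Runner) has h→j.
A3: add {f} — f (Runner) has f→h.
A4 = A3; e.g. e (Keeper) can still go to i. Fixed point.
Runner's winning region = {c, d, f, h, j}.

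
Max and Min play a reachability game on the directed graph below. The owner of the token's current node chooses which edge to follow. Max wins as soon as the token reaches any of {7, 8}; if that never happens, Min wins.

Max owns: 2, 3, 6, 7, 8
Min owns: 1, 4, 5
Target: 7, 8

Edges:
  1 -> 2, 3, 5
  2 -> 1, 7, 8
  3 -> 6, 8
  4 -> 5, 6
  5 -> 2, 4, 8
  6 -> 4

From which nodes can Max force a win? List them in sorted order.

A0 = {7, 8}
A1: add {2, 3} — 2 (Max) has 2→7; 3 (Max) has 3→8.
A2 = A1; e.g. 1 (Min) can still go to 5. Fixed point.
Max's winning region = {2, 3, 7, 8}.

2, 3, 7, 8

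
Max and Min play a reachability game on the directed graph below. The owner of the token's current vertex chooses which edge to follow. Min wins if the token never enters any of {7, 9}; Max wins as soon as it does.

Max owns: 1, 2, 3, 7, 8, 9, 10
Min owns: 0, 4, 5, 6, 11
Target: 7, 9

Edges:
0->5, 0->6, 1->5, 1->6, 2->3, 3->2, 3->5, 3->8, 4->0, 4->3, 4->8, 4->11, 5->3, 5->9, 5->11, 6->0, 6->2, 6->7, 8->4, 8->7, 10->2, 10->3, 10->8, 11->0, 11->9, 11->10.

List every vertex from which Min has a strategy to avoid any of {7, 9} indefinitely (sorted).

0, 1, 4, 5, 6, 11

A0 = {7, 9}
A1: add {8} — 8 (Max) has 8→7.
A2: add {3, 10} — 3 (Max) has 3→8; 10 (Max) has 10→8.
A3: add {2} — 2 (Max) has 2→3.
A4 = A3; e.g. 0 (Min) can still go to 5. Fixed point.
Max's attractor = {2, 3, 7, 8, 9, 10}; Min avoids the target exactly from the complement.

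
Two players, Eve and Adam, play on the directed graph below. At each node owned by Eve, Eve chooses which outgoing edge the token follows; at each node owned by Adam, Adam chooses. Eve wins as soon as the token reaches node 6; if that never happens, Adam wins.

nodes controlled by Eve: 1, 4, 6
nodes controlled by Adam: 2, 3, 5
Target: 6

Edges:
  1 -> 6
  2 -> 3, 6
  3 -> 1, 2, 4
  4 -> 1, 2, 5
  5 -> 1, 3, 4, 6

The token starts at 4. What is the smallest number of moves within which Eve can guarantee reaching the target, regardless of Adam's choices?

A0 = {6}
A1: add {1} — 1 (Eve) has 1→6.
A2: add {4} — 4 (Eve) has 4→1.
A3 = A2; e.g. 2 (Adam) can still go to 3. Fixed point.
4 enters the attractor at level 2, so Eve can force the target in 2 moves from there.

2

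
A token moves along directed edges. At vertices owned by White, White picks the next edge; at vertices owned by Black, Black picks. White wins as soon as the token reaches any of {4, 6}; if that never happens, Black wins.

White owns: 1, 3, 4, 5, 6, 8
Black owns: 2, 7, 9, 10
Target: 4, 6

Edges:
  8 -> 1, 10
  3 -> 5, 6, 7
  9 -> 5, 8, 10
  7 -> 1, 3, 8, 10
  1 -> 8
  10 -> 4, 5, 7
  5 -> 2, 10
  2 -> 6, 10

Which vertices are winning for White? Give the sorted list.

3, 4, 6

A0 = {4, 6}
A1: add {3} — 3 (White) has 3→6.
A2 = A1; e.g. 1 (White) has no edge into A1. Fixed point.
White's winning region = {3, 4, 6}.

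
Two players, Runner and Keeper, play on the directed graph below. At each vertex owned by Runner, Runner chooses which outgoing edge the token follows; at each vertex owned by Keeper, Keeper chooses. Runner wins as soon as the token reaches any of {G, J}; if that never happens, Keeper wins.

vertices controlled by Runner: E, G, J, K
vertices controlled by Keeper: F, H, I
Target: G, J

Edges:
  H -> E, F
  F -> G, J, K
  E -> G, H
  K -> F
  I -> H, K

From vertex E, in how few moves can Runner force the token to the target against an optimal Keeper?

1

A0 = {G, J}
A1: add {E} — E (Runner) has E→G.
A2 = A1; e.g. F (Keeper) can still go to K. Fixed point.
E enters the attractor at level 1, so Runner can force the target in 1 move from there.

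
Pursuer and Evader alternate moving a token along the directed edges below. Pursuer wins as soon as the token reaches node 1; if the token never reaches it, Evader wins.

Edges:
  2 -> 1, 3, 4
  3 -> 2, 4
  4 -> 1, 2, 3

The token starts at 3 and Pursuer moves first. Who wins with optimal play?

Track states (vertex, player-to-move).
A0 = {(1,Pursuer), (1,Evader)}
A1: add {(2,Pursuer), (4,Pursuer)}.
A2: add {(3,Evader)}.
A3 = A2; e.g. (2,Evader) stays out. (3,Pursuer) never enters ⇒ Evader avoids the target.

Evader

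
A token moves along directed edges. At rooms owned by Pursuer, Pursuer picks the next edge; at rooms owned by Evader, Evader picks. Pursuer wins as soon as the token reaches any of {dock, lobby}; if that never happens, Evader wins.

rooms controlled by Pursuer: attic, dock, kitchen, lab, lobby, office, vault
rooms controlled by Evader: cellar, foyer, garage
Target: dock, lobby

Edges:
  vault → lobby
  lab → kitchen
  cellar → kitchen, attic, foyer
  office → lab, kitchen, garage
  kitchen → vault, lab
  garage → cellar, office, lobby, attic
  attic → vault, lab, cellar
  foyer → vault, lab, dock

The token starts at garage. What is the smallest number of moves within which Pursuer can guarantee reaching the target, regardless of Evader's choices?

6

A0 = {dock, lobby}
A1: add {vault} — vault (Pursuer) has vault→lobby.
A2: add {attic, kitchen} — kitchen (Pursuer) has kitchen→vault; attic (Pursuer) has attic→vault.
A3: add {lab, office} — lab (Pursuer) has lab→kitchen; office (Pursuer) has office→kitchen.
A4: add {foyer} — foyer (Evader): all of {vault, lab, dock} already in.
A5: add {cellar} — cellar (Evader): all of {kitchen, attic, foyer} already in.
A6: add {garage} — garage (Evader): all of {cellar, office, lobby, attic} already in.
A6 = all vertices. Fixed point.
garage enters the attractor at level 6, so Pursuer can force the target in 6 moves from there.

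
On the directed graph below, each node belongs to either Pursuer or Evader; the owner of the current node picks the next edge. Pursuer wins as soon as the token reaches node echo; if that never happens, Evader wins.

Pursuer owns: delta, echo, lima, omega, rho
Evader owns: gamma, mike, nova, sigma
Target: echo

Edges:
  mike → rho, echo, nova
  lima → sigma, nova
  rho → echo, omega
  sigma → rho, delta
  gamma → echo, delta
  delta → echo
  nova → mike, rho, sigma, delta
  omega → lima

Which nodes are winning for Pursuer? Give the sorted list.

A0 = {echo}
A1: add {delta, rho} — rho (Pursuer) has rho→echo; delta (Pursuer) has delta→echo.
A2: add {gamma, sigma} — sigma (Evader): all of {rho, delta} already in; gamma (Evader): all of {echo, delta} already in.
A3: add {lima} — lima (Pursuer) has lima→sigma.
A4: add {omega} — omega (Pursuer) has omega→lima.
A5 = A4; e.g. mike (Evader) can still go to nova. Fixed point.
Pursuer's winning region = {delta, echo, gamma, lima, omega, rho, sigma}.

delta, echo, gamma, lima, omega, rho, sigma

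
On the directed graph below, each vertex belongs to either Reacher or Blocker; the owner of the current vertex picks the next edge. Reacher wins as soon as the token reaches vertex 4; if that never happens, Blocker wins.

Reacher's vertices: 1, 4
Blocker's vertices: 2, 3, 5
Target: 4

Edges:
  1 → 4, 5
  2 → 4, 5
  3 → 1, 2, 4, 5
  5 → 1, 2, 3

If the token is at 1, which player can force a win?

A0 = {4}
A1: add {1} — 1 (Reacher) has 1→4.
A2 = A1; e.g. 2 (Blocker) can still go to 5. Fixed point.
1 ∈ A1, so Reacher can force the target.

Reacher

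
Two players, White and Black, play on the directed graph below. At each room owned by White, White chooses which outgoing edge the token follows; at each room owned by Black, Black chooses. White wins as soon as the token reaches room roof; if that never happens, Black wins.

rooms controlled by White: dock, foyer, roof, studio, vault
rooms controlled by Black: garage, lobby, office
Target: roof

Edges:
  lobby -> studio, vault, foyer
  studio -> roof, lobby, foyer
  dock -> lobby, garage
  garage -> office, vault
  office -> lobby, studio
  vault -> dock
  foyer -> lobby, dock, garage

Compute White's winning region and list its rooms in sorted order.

A0 = {roof}
A1: add {studio} — studio (White) has studio→roof.
A2 = A1; e.g. lobby (Black) can still go to vault. Fixed point.
White's winning region = {roof, studio}.

roof, studio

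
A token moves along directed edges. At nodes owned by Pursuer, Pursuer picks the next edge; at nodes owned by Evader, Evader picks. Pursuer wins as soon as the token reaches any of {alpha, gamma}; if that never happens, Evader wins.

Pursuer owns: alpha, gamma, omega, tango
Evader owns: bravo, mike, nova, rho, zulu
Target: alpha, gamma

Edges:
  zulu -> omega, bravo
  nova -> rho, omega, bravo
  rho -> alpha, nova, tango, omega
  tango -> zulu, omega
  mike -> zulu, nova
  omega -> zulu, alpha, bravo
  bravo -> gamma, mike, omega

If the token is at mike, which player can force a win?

A0 = {alpha, gamma}
A1: add {omega} — omega (Pursuer) has omega→alpha.
A2: add {tango} — tango (Pursuer) has tango→omega.
A3 = A2; e.g. zulu (Evader) can still go to bravo. Fixed point.
mike never enters the attractor, so Evader can avoid the target forever.

Evader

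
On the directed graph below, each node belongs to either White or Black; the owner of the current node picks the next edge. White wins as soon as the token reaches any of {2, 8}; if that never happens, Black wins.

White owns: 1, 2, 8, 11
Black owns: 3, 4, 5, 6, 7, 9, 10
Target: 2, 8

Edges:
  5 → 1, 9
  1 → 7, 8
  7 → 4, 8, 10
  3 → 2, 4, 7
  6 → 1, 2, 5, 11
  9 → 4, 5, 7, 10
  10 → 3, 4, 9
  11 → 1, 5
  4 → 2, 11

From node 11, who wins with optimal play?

A0 = {2, 8}
A1: add {1} — 1 (White) has 1→8.
A2: add {11} — 11 (White) has 11→1.
11 ∈ A2, so White can force the target.

White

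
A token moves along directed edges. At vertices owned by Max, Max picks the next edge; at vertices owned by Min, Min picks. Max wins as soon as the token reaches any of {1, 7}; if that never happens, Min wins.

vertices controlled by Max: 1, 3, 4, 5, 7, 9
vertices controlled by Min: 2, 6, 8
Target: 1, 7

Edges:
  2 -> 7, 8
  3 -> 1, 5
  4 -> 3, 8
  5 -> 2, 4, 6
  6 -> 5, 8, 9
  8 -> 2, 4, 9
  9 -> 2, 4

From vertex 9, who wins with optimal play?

Max

A0 = {1, 7}
A1: add {3} — 3 (Max) has 3→1.
A2: add {4} — 4 (Max) has 4→3.
A3: add {5, 9} — 5 (Max) has 5→4; 9 (Max) has 9→4.
A4 = A3; e.g. 2 (Min) can still go to 8. Fixed point.
9 ∈ A3, so Max can force the target.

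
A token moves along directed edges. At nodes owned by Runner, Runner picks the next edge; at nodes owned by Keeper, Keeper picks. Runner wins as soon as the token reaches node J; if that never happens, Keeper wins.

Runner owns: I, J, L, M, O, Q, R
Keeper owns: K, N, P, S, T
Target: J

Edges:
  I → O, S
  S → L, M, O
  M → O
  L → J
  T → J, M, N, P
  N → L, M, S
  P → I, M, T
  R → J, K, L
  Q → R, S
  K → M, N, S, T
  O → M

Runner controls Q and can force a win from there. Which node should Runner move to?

R

A0 = {J}
A1: add {L, R} — L (Runner) has L→J; R (Runner) has R→J.
A2: add {Q} — Q (Runner) has Q→R.
A3 = A2; e.g. I (Runner) has no edge into A2. Fixed point.
From Q, successor R is in the attractor (rank 1); the other successor S is not.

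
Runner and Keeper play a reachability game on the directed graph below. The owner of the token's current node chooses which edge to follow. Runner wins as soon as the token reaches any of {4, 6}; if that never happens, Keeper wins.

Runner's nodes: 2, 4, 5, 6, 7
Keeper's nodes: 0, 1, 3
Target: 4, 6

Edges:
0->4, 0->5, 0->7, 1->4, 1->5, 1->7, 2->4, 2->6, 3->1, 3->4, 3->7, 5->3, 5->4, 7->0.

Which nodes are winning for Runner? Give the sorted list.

A0 = {4, 6}
A1: add {2, 5} — 2 (Runner) has 2→4; 5 (Runner) has 5→4.
A2 = A1; e.g. 0 (Keeper) can still go to 7. Fixed point.
Runner's winning region = {2, 4, 5, 6}.

2, 4, 5, 6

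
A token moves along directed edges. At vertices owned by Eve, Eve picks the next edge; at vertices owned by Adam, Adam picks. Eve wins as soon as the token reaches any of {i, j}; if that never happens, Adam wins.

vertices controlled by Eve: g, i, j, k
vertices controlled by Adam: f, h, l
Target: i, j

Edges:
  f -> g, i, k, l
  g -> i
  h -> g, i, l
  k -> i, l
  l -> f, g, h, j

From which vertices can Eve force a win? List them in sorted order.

g, i, j, k

A0 = {i, j}
A1: add {g, k} — g (Eve) has g→i; k (Eve) has k→i.
A2 = A1; e.g. f (Adam) can still go to l. Fixed point.
Eve's winning region = {g, i, j, k}.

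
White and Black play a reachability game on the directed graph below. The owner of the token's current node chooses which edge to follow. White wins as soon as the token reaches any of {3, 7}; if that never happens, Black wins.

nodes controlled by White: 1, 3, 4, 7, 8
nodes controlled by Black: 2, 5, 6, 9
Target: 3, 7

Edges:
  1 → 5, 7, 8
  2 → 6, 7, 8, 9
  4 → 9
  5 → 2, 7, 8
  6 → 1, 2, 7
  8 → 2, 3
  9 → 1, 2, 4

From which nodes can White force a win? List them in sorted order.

A0 = {3, 7}
A1: add {1, 8} — 1 (White) has 1→7; 8 (White) has 8→3.
A2 = A1; e.g. 2 (Black) can still go to 6. Fixed point.
White's winning region = {1, 3, 7, 8}.

1, 3, 7, 8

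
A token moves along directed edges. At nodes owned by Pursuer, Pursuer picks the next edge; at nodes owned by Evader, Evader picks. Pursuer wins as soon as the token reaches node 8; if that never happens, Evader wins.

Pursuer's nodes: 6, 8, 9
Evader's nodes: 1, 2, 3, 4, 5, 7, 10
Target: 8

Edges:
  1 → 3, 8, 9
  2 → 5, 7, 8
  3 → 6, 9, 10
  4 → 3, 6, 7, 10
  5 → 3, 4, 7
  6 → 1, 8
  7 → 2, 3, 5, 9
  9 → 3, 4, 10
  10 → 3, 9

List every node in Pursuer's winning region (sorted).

6, 8

A0 = {8}
A1: add {6} — 6 (Pursuer) has 6→8.
A2 = A1; e.g. 1 (Evader) can still go to 3. Fixed point.
Pursuer's winning region = {6, 8}.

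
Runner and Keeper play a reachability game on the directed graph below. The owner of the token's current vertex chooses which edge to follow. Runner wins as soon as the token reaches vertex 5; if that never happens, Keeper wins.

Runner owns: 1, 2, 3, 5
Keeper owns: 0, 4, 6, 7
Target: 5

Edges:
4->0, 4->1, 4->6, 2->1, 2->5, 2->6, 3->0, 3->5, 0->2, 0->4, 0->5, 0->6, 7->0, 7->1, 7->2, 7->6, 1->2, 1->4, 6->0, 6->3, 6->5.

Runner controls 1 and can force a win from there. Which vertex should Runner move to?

A0 = {5}
A1: add {2, 3} — 2 (Runner) has 2→5; 3 (Runner) has 3→5.
A2: add {1} — 1 (Runner) has 1→2.
A3 = A2; e.g. 0 (Keeper) can still go to 4. Fixed point.
From 1, successor 2 is in the attractor (rank 1); the other successor 4 is not.

2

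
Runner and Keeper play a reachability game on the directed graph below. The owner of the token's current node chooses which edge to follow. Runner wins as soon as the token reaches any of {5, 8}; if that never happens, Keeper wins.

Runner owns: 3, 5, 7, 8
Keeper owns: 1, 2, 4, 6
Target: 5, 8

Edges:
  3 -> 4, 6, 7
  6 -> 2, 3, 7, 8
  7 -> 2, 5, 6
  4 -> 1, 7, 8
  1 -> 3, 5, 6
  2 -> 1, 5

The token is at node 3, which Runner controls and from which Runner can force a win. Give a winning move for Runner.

7

A0 = {5, 8}
A1: add {7} — 7 (Runner) has 7→5.
A2: add {3} — 3 (Runner) has 3→7.
A3 = A2; e.g. 1 (Keeper) can still go to 6. Fixed point.
From 3, successor 7 is in the attractor (rank 1); the other successors 4, 6 are not.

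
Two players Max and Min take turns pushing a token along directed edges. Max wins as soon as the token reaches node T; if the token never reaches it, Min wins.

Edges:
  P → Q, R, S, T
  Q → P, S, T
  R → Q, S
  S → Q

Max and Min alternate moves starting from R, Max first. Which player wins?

Track states (vertex, player-to-move).
A0 = {(T,Max), (T,Min)}
A1: add {(P,Max), (Q,Max)}.
A2: add {(S,Min)}.
A3: add {(R,Max)}.
(R,Max) ∈ A3 ⇒ Max forces the target.

Max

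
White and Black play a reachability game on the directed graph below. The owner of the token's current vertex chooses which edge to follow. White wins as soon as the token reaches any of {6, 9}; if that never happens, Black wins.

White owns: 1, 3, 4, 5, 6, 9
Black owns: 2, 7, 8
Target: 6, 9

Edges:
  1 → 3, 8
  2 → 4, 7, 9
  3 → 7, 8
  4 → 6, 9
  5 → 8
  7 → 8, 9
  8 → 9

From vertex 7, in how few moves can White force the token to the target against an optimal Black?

A0 = {6, 9}
A1: add {4, 8} — 4 (White) has 4→6; 8 (Black): all of {9} already in.
A2: add {1, 3, 5, 7} — 1 (White) has 1→8; 3 (White) has 3→8; 5 (White) has 5→8; 7 (Black): all of {8, 9} already in.
7 enters the attractor at level 2, so White can force the target in 2 moves from there.

2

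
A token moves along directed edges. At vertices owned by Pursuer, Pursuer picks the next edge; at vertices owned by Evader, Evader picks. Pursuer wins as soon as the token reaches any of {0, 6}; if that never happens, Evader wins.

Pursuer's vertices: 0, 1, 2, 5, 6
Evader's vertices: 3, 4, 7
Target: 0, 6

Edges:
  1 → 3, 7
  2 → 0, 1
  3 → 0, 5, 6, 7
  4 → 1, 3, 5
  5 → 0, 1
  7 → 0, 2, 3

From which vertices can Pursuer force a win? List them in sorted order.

A0 = {0, 6}
A1: add {2, 5} — 2 (Pursuer) has 2→0; 5 (Pursuer) has 5→0.
A2 = A1; e.g. 1 (Pursuer) has no edge into A1. Fixed point.
Pursuer's winning region = {0, 2, 5, 6}.

0, 2, 5, 6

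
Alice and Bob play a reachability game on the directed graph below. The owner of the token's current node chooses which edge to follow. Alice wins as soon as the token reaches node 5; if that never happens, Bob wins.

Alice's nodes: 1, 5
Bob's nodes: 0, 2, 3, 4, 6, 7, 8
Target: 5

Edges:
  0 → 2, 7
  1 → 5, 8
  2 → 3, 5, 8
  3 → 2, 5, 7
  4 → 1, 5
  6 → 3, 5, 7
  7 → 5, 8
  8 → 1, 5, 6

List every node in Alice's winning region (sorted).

A0 = {5}
A1: add {1} — 1 (Alice) has 1→5.
A2: add {4} — 4 (Bob): all of {1, 5} already in.
A3 = A2; e.g. 0 (Bob) can still go to 2. Fixed point.
Alice's winning region = {1, 4, 5}.

1, 4, 5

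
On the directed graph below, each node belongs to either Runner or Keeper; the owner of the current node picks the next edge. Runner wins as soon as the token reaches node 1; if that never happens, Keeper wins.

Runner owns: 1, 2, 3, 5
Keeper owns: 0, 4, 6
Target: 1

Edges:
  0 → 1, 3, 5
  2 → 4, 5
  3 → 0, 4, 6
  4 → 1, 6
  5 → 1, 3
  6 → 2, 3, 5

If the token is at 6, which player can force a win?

A0 = {1}
A1: add {5} — 5 (Runner) has 5→1.
A2: add {2} — 2 (Runner) has 2→5.
A3 = A2; e.g. 0 (Keeper) can still go to 3. Fixed point.
6 never enters the attractor, so Keeper can avoid the target forever.

Keeper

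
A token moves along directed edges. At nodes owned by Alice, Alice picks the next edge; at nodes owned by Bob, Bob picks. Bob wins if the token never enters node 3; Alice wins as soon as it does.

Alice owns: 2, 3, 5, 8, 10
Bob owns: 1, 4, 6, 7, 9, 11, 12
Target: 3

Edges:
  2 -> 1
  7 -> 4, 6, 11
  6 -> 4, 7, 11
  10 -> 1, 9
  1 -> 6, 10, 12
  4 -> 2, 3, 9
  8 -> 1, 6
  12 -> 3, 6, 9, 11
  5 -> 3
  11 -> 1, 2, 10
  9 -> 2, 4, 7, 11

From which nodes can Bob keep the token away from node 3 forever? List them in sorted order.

A0 = {3}
A1: add {5} — 5 (Alice) has 5→3.
A2 = A1; e.g. 1 (Bob) can still go to 6. Fixed point.
Alice's attractor = {3, 5}; Bob avoids the target exactly from the complement.

1, 2, 4, 6, 7, 8, 9, 10, 11, 12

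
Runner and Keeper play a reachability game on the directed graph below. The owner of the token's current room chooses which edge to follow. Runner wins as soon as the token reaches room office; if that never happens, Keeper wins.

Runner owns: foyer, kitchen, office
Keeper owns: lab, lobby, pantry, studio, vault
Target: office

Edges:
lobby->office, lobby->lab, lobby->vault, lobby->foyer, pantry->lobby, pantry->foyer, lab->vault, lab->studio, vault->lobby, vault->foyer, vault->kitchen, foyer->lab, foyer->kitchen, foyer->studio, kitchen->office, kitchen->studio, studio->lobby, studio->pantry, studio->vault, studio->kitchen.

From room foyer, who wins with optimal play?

A0 = {office}
A1: add {kitchen} — kitchen (Runner) has kitchen→office.
A2: add {foyer} — foyer (Runner) has foyer→kitchen.
A3 = A2; e.g. lobby (Keeper) can still go to lab. Fixed point.
foyer ∈ A2, so Runner can force the target.

Runner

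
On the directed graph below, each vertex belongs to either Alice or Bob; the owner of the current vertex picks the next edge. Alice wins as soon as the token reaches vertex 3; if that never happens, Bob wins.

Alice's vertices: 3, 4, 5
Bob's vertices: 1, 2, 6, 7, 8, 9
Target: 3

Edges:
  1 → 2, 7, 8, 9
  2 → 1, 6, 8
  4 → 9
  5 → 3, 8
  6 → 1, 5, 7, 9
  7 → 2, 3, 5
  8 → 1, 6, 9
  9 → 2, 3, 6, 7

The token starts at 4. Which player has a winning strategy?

A0 = {3}
A1: add {5} — 5 (Alice) has 5→3.
A2 = A1; e.g. 1 (Bob) can still go to 2. Fixed point.
4 never enters the attractor, so Bob can avoid the target forever.

Bob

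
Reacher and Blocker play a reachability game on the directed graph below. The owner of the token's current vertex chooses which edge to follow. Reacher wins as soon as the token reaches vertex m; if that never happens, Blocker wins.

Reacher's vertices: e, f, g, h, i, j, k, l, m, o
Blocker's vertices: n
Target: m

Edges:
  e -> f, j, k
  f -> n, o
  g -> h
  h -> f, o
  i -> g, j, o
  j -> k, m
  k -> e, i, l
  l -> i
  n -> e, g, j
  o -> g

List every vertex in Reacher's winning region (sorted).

e, i, j, k, l, m

A0 = {m}
A1: add {j} — j (Reacher) has j→m.
A2: add {e, i} — e (Reacher) has e→j; i (Reacher) has i→j.
A3: add {k, l} — k (Reacher) has k→e; l (Reacher) has l→i.
A4 = A3; e.g. f (Reacher) has no edge into A3. Fixed point.
Reacher's winning region = {e, i, j, k, l, m}.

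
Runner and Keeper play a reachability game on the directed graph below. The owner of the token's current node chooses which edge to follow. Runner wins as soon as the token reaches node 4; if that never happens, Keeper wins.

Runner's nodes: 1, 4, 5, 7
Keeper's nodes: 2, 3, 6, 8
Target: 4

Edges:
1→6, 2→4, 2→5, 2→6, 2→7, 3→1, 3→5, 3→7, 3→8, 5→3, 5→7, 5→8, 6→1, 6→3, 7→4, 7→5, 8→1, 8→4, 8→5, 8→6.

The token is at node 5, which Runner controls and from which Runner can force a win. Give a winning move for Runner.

A0 = {4}
A1: add {7} — 7 (Runner) has 7→4.
A2: add {5} — 5 (Runner) has 5→7.
A3 = A2; e.g. 1 (Runner) has no edge into A2. Fixed point.
From 5, successor 7 is in the attractor (rank 1); the other successors 3, 8 are not.

7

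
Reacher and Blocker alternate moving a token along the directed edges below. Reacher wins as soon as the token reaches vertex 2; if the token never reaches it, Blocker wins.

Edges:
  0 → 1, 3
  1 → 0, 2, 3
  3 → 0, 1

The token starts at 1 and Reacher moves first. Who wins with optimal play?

Reacher

Track states (vertex, player-to-move).
A0 = {(2,Reacher), (2,Blocker)}
A1: add {(1,Reacher)}.
(1,Reacher) ∈ A1 ⇒ Reacher forces the target.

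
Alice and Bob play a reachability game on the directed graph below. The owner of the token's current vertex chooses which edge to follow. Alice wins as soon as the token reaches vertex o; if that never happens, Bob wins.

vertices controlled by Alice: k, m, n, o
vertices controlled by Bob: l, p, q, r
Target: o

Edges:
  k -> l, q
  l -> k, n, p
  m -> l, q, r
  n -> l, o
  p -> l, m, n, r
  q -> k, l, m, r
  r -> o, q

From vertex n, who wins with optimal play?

Alice

A0 = {o}
A1: add {n} — n (Alice) has n→o.
A2 = A1; e.g. k (Alice) has no edge into A1. Fixed point.
n ∈ A1, so Alice can force the target.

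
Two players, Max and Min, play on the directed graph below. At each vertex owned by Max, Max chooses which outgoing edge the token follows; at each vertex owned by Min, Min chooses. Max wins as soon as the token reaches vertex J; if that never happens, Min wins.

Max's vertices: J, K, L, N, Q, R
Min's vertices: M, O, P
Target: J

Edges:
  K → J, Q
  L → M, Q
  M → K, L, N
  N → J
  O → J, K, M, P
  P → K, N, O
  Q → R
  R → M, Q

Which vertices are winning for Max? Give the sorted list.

J, K, N

A0 = {J}
A1: add {K, N} — K (Max) has K→J; N (Max) has N→J.
A2 = A1; e.g. L (Max) has no edge into A1. Fixed point.
Max's winning region = {J, K, N}.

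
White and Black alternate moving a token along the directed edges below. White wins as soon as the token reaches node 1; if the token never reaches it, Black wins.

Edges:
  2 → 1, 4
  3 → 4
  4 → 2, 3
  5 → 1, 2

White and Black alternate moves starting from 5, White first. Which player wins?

Track states (vertex, player-to-move).
A0 = {(1,White), (1,Black)}
A1: add {(2,White), (5,White)}.
(5,White) ∈ A1 ⇒ White forces the target.

White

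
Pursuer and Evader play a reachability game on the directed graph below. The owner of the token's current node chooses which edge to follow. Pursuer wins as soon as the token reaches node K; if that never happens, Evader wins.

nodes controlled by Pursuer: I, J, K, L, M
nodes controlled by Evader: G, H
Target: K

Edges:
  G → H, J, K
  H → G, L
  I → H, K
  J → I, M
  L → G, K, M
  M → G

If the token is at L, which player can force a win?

Pursuer

A0 = {K}
A1: add {I, L} — I (Pursuer) has I→K; L (Pursuer) has L→K.
L ∈ A1, so Pursuer can force the target.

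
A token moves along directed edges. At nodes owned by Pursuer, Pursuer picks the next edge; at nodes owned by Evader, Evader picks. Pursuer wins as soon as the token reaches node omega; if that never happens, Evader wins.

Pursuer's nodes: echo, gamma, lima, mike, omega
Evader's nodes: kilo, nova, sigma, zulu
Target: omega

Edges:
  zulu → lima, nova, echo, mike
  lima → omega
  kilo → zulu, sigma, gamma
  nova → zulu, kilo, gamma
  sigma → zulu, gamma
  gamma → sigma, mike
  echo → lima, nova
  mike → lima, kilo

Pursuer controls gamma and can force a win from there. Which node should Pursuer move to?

mike

A0 = {omega}
A1: add {lima} — lima (Pursuer) has lima→omega.
A2: add {echo, mike} — echo (Pursuer) has echo→lima; mike (Pursuer) has mike→lima.
A3: add {gamma} — gamma (Pursuer) has gamma→mike.
A4 = A3; e.g. zulu (Evader) can still go to nova. Fixed point.
From gamma, successor mike is in the attractor (rank 2); the other successor sigma is not.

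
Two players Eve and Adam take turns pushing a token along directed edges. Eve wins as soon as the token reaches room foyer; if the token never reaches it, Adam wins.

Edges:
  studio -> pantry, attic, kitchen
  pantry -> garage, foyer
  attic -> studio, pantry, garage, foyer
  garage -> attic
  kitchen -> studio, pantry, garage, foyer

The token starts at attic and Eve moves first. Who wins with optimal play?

Track states (vertex, player-to-move).
A0 = {(foyer,Eve), (foyer,Adam)}
A1: add {(pantry,Eve), (attic,Eve), (kitchen,Eve)}.
(attic,Eve) ∈ A1 ⇒ Eve forces the target.

Eve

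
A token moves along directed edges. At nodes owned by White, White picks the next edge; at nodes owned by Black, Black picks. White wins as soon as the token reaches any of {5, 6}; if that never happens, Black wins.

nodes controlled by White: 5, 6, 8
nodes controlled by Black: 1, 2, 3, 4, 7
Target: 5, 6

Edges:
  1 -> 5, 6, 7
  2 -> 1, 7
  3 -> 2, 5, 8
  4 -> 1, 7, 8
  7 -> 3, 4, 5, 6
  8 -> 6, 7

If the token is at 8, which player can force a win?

A0 = {5, 6}
A1: add {8} — 8 (White) has 8→6.
A2 = A1; e.g. 1 (Black) can still go to 7. Fixed point.
8 ∈ A1, so White can force the target.

White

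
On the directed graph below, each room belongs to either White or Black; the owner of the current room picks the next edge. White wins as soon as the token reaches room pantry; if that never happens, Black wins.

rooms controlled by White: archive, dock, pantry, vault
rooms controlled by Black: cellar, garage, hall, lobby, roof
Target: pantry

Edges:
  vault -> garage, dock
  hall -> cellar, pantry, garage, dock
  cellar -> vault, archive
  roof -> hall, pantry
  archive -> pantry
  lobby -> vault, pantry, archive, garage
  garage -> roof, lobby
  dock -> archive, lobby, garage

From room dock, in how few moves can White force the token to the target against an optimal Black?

2

A0 = {pantry}
A1: add {archive} — archive (White) has archive→pantry.
A2: add {dock} — dock (White) has dock→archive.
dock enters the attractor at level 2, so White can force the target in 2 moves from there.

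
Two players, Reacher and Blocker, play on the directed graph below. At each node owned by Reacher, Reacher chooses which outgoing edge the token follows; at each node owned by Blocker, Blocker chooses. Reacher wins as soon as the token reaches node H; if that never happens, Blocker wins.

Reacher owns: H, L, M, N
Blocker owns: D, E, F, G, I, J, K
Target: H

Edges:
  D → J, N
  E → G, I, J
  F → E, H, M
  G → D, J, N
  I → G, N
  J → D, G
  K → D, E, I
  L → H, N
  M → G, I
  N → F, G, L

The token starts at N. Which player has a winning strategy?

Reacher

A0 = {H}
A1: add {L} — L (Reacher) has L→H.
A2: add {N} — N (Reacher) has N→L.
A3 = A2; e.g. D (Blocker) can still go to J. Fixed point.
N ∈ A2, so Reacher can force the target.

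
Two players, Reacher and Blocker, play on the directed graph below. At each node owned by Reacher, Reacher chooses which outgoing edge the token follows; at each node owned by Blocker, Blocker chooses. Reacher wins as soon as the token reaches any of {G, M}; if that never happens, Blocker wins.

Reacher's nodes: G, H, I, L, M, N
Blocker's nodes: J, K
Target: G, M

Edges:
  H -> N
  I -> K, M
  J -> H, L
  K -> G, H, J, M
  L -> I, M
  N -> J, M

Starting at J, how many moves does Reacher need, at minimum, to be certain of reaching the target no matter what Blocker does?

A0 = {G, M}
A1: add {I, L, N} — I (Reacher) has I→M; L (Reacher) has L→M; N (Reacher) has N→M.
A2: add {H} — H (Reacher) has H→N.
A3: add {J} — J (Blocker): all of {H, L} already in.
J enters the attractor at level 3, so Reacher can force the target in 3 moves from there.

3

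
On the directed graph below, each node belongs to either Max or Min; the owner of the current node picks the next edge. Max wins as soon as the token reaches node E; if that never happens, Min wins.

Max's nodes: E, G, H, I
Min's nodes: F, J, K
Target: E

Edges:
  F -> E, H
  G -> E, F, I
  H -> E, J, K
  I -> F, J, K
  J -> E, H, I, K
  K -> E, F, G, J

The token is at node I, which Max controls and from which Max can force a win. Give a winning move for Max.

A0 = {E}
A1: add {G, H} — G (Max) has G→E; H (Max) has H→E.
A2: add {F} — F (Min): all of {E, H} already in.
A3: add {I} — I (Max) has I→F.
A4 = A3; e.g. J (Min) can still go to K. Fixed point.
From I, successor F is in the attractor (rank 2); the other successors J, K are not.

F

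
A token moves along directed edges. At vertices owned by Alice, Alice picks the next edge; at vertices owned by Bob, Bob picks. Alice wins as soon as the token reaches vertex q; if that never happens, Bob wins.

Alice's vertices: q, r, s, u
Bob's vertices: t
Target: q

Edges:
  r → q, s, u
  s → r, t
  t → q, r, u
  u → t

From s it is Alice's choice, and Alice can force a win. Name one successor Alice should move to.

r

A0 = {q}
A1: add {r} — r (Alice) has r→q.
A2: add {s} — s (Alice) has s→r.
A3 = A2; e.g. t (Bob) can still go to u. Fixed point.
From s, successor r is in the attractor (rank 1); the other successor t is not.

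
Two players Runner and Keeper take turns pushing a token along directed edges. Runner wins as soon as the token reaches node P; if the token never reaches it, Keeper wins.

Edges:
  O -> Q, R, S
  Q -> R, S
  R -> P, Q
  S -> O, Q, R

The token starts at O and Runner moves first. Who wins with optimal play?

Track states (vertex, player-to-move).
A0 = {(P,Runner), (P,Keeper)}
A1: add {(R,Runner)}.
A2 = A1; e.g. (O,Runner) stays out. (O,Runner) never enters ⇒ Keeper avoids the target.

Keeper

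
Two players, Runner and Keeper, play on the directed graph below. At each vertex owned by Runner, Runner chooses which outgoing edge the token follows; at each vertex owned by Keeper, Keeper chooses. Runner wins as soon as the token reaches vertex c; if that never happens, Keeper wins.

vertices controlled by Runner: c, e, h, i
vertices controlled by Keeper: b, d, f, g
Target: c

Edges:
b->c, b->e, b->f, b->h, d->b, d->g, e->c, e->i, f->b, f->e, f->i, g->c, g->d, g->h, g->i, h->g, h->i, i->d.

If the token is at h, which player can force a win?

A0 = {c}
A1: add {e} — e (Runner) has e→c.
A2 = A1; e.g. b (Keeper) can still go to f. Fixed point.
h never enters the attractor, so Keeper can avoid the target forever.

Keeper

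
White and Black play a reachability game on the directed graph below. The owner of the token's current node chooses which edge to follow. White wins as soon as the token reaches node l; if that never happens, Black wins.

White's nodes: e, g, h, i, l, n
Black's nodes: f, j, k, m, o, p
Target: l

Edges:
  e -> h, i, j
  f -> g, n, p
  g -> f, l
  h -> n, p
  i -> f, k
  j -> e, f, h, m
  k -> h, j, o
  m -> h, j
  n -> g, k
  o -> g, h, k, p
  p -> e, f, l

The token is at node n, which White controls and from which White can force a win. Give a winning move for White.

A0 = {l}
A1: add {g} — g (White) has g→l.
A2: add {n} — n (White) has n→g.
A3: add {h} — h (White) has h→n.
A4: add {e} — e (White) has e→h.
A5 = A4; e.g. f (Black) can still go to p. Fixed point.
From n, successor g is in the attractor (rank 1); the other successor k is not.

g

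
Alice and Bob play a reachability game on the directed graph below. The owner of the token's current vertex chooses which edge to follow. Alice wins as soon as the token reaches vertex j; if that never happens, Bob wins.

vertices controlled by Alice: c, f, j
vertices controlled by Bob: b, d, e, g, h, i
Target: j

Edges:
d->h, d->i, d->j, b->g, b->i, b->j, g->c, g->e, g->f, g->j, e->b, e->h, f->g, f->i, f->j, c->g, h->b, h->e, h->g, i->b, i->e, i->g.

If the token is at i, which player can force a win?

A0 = {j}
A1: add {f} — f (Alice) has f→j.
A2 = A1; e.g. b (Bob) can still go to g. Fixed point.
i never enters the attractor, so Bob can avoid the target forever.

Bob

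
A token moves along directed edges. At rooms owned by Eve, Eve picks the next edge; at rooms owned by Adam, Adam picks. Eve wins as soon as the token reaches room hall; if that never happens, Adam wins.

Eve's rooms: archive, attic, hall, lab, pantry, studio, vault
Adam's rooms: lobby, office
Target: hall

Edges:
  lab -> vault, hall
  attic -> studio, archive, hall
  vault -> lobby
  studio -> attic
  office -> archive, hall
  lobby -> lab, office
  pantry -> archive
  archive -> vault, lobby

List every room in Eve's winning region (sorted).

A0 = {hall}
A1: add {attic, lab} — lab (Eve) has lab→hall; attic (Eve) has attic→hall.
A2: add {studio} — studio (Eve) has studio→attic.
A3 = A2; e.g. vault (Eve) has no edge into A2. Fixed point.
Eve's winning region = {attic, hall, lab, studio}.

attic, hall, lab, studio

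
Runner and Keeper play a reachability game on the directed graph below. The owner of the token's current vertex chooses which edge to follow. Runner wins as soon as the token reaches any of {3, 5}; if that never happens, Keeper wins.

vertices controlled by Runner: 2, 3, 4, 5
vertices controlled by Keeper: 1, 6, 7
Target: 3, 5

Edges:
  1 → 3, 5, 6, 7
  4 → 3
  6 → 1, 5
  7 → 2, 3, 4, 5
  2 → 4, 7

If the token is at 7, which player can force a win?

A0 = {3, 5}
A1: add {4} — 4 (Runner) has 4→3.
A2: add {2} — 2 (Runner) has 2→4.
A3: add {7} — 7 (Keeper): all of {2, 3, 4, 5} already in.
A4 = A3; e.g. 1 (Keeper) can still go to 6. Fixed point.
7 ∈ A3, so Runner can force the target.

Runner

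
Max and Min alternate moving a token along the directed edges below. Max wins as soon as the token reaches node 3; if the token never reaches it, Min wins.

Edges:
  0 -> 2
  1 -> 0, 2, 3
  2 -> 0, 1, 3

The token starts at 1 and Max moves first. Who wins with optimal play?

Track states (vertex, player-to-move).
A0 = {(3,Max), (3,Min)}
A1: add {(1,Max), (2,Max)}.
(1,Max) ∈ A1 ⇒ Max forces the target.

Max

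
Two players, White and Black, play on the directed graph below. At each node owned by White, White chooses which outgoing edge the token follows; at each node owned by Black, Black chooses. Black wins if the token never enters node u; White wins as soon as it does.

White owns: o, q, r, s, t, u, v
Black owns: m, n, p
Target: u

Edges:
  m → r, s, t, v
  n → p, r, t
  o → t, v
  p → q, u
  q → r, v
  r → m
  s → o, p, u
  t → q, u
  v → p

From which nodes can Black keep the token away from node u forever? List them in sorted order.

m, n, p, q, r, v

A0 = {u}
A1: add {s, t} — s (White) has s→u; t (White) has t→u.
A2: add {o} — o (White) has o→t.
A3 = A2; e.g. m (Black) can still go to r. Fixed point.
White's attractor = {o, s, t, u}; Black avoids the target exactly from the complement.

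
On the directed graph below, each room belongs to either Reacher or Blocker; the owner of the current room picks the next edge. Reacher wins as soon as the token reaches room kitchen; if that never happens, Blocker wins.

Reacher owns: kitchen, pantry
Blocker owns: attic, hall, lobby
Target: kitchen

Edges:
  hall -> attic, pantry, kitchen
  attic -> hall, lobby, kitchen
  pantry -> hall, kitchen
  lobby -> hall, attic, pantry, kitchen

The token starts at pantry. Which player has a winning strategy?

A0 = {kitchen}
A1: add {pantry} — pantry (Reacher) has pantry→kitchen.
A2 = A1; e.g. hall (Blocker) can still go to attic. Fixed point.
pantry ∈ A1, so Reacher can force the target.

Reacher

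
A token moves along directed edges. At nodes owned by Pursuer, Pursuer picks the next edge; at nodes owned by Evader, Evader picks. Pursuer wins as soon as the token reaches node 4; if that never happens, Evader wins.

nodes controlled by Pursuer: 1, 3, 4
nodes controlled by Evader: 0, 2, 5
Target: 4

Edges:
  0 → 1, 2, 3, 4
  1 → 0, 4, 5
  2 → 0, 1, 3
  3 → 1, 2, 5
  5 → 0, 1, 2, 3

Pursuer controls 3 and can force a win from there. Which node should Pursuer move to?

1

A0 = {4}
A1: add {1} — 1 (Pursuer) has 1→4.
A2: add {3} — 3 (Pursuer) has 3→1.
A3 = A2; e.g. 0 (Evader) can still go to 2. Fixed point.
From 3, successor 1 is in the attractor (rank 1); the other successors 2, 5 are not.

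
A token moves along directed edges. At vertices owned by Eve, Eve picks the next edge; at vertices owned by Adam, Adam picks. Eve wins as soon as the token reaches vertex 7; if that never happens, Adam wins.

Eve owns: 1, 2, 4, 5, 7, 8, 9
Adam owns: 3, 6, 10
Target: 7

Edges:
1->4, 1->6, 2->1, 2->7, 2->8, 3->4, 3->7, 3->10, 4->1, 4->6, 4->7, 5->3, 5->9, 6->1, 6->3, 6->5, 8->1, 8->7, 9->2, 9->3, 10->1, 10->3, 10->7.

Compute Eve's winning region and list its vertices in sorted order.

A0 = {7}
A1: add {2, 4, 8} — 2 (Eve) has 2→7; 4 (Eve) has 4→7; 8 (Eve) has 8→7.
A2: add {1, 9} — 1 (Eve) has 1→4; 9 (Eve) has 9→2.
A3: add {5} — 5 (Eve) has 5→9.
A4 = A3; e.g. 3 (Adam) can still go to 10. Fixed point.
Eve's winning region = {1, 2, 4, 5, 7, 8, 9}.

1, 2, 4, 5, 7, 8, 9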